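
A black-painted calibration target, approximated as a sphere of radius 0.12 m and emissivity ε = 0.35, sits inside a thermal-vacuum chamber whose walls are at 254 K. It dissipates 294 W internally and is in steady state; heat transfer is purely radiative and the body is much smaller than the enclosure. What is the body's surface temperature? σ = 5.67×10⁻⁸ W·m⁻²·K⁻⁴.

For a small grey body in a large enclosure, net radiated power = εσA(T⁴ − T_w⁴).
Steady state: P = εσA(T⁴ − T_w⁴) with A = 4πr² = 0.1810 m².
T⁴ = P/(εσA) + T_w⁴ = 294/(0.35·5.67×10⁻⁸·0.1810) + (254)⁴
    = 8.187×10¹⁰ + 4.162×10⁹ = 8.603×10¹⁰ K⁴.

T ≈ 542 K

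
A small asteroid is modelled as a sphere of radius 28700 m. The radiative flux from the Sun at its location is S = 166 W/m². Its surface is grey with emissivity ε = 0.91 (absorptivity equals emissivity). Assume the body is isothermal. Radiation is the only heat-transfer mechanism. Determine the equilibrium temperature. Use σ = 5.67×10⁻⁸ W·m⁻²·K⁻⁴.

T ≈ 164 K

At equilibrium, absorbed power = emitted power.
Absorbing cross-section = πr² = 2.588×10⁹ m²; emitting surface = 4πr² = 1.035×10¹⁰ m² (ratio 4).
εS·A_cross = εσ·A_surf·T⁴  ⇒  T⁴ = S/(4σ)   (ε cancels).
T⁴ = 166/(4·5.67×10⁻⁸) = 7.319×10⁸ K⁴.
T = (7.319×10⁸)^(1/4).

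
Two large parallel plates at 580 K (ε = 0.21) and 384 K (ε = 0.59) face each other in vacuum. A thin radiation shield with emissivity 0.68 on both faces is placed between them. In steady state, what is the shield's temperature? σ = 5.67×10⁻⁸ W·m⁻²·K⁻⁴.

In steady state the net flux on the hot side equals that on the cold side.
σ(T₁⁴−T_s⁴)/D₁ = σ(T_s⁴−T₂⁴)/D₂, with D₁ = 1/ε₁+1/ε_s−1 = 5.232, D₂ = 1/ε_s+1/ε₂−1 = 2.166.
Solve for T_s⁴: T_s⁴ = (D₂·T₁⁴ + D₁·T₂⁴)/(D₁+D₂) = 4.850×10¹⁰ K⁴.

T_s ≈ 469 K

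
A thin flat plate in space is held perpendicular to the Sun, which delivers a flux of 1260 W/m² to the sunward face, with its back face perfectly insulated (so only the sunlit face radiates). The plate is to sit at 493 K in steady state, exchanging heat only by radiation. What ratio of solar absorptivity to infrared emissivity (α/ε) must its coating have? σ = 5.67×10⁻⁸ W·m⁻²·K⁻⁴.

Balance: αS·A = εσ·1A·T⁴ ⇒ α/ε = σT⁴/S.
α/ε = 5.67×10⁻⁸·(493)⁴/1260 = 5.67×10⁻⁸·5.907×10¹⁰/1260.

α/ε ≈ 2.66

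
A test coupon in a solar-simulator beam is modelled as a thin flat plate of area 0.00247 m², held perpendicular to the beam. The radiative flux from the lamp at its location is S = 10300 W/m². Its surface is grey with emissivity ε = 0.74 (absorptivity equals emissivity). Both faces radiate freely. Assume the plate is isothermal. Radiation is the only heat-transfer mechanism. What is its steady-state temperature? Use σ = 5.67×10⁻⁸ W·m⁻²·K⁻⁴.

At equilibrium, absorbed power = emitted power.
Absorbing cross-section = A = 0.002470 m²; emitting surface = 2A = 0.004940 m² (ratio 2).
εS·A_cross = εσ·A_surf·T⁴  ⇒  T⁴ = S/(2σ)   (ε cancels).
T⁴ = 10300/(2·5.67×10⁻⁸) = 9.083×10¹⁰ K⁴.
T = (9.083×10¹⁰)^(1/4).

T ≈ 549 K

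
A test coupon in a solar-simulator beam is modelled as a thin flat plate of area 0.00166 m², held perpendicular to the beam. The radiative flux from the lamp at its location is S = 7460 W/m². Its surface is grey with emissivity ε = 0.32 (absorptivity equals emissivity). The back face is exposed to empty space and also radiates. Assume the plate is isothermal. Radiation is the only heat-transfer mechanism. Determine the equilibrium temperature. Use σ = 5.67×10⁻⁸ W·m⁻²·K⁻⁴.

At equilibrium, absorbed power = emitted power.
Absorbing cross-section = A = 0.001660 m²; emitting surface = 2A = 0.003320 m² (ratio 2).
εS·A_cross = εσ·A_surf·T⁴  ⇒  T⁴ = S/(2σ)   (ε cancels).
T⁴ = 7460/(2·5.67×10⁻⁸) = 6.578×10¹⁰ K⁴.
T = (6.578×10¹⁰)^(1/4).

T ≈ 506 K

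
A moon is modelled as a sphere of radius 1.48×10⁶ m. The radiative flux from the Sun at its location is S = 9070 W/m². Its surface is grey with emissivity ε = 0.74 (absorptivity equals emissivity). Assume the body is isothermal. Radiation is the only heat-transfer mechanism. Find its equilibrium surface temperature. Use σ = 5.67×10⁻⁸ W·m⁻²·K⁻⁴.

At equilibrium, absorbed power = emitted power.
Absorbing cross-section = πr² = 6.881×10¹² m²; emitting surface = 4πr² = 2.753×10¹³ m² (ratio 4).
εS·A_cross = εσ·A_surf·T⁴  ⇒  T⁴ = S/(4σ)   (ε cancels).
T⁴ = 9070/(4·5.67×10⁻⁸) = 3.999×10¹⁰ K⁴.
T = (3.999×10¹⁰)^(1/4).

T ≈ 447 K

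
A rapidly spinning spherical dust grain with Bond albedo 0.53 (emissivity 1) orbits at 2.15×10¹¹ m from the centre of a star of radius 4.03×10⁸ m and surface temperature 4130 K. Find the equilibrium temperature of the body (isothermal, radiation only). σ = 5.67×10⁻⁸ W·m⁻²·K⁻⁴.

T ≈ 105 K

The star's surface emits σT_*⁴; at distance d the flux is S = σT_*⁴(R_*/d)².
S = 5.67×10⁻⁸·(4130)⁴·(4.03×10⁸/2.15×10¹¹)² = 57.96 W/m².
For an isothermal sphere T⁴ = (1−a)S/(4σ) = 1.201×10⁸ K⁴.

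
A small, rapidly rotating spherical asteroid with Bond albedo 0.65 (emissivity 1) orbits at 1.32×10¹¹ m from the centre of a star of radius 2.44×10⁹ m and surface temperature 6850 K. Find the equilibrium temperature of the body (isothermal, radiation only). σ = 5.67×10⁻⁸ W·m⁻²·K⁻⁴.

The star's surface emits σT_*⁴; at distance d the flux is S = σT_*⁴(R_*/d)².
S = 5.67×10⁻⁸·(6850)⁴·(2.44×10⁹/1.32×10¹¹)² = 42660 W/m².
For an isothermal sphere T⁴ = (1−a)S/(4σ) = 6.583×10¹⁰ K⁴.

T ≈ 507 K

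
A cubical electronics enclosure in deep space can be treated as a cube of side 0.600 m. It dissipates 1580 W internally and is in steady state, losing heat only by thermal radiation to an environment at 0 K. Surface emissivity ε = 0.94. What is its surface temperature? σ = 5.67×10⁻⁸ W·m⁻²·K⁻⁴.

Steady state: internal power = radiated power, P = εσA T⁴.
Radiating area A = 6L² = 2.160 m².
T⁴ = P/(εσA) = 1580/(0.94·5.67×10⁻⁸·2.160) = 1.372×10¹⁰ K⁴.
T = (1.372×10¹⁰)^(1/4).

T ≈ 342 K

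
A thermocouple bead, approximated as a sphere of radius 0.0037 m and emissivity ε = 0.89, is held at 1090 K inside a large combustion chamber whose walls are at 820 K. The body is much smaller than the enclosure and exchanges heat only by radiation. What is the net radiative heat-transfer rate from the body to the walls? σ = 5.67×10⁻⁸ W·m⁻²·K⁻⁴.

For a small grey body in a large enclosure: P_net = εσA(T_body⁴ − T_wall⁴).
A = 4πr² = 1.720×10⁻⁴ m²; T_body⁴ − T_wall⁴ = 1.412×10¹² − 4.521×10¹¹ = 9.595×10¹¹ K⁴.
|P_net| = 0.89·5.67×10⁻⁸·1.720×10⁻⁴·9.595×10¹¹.

P_net ≈ 8.33 W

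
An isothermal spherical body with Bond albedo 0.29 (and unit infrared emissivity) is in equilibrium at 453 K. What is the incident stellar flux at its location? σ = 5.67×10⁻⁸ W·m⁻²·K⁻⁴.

S ≈ 13500 W/m²

(1−a)S·πr² = σ·4πr²·T⁴ ⇒ S = 4σT⁴/(1−a).
S = 4·5.67×10⁻⁸·4.211×10¹⁰/0.710.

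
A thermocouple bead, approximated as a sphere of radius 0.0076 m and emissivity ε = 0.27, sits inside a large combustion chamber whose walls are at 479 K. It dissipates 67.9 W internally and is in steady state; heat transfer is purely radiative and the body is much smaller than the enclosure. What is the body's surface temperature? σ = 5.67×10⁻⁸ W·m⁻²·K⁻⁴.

T ≈ 1580 K

For a small grey body in a large enclosure, net radiated power = εσA(T⁴ − T_w⁴).
Steady state: P = εσA(T⁴ − T_w⁴) with A = 4πr² = 7.258×10⁻⁴ m².
T⁴ = P/(εσA) + T_w⁴ = 67.9/(0.27·5.67×10⁻⁸·7.258×10⁻⁴) + (479)⁴
    = 6.111×10¹² + 5.264×10¹⁰ = 6.163×10¹² K⁴.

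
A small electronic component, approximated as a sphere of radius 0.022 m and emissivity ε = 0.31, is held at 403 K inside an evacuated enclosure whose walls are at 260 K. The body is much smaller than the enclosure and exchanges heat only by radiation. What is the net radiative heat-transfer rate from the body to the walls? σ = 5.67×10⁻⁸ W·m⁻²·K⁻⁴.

For a small grey body in a large enclosure: P_net = εσA(T_body⁴ − T_wall⁴).
A = 4πr² = 0.006082 m²; T_body⁴ − T_wall⁴ = 2.638×10¹⁰ − 4.570×10⁹ = 2.181×10¹⁰ K⁴.
|P_net| = 0.31·5.67×10⁻⁸·0.006082·2.181×10¹⁰.

P_net ≈ 2.33 W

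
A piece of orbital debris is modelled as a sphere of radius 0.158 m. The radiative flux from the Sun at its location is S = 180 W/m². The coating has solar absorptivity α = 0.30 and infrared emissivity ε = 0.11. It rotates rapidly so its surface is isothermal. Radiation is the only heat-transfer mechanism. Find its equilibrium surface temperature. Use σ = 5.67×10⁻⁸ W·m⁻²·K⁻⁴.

T ≈ 216 K

At equilibrium, absorbed power = emitted power.
Absorbing cross-section = πr² = 0.07843 m²; emitting surface = 4πr² = 0.3137 m² (ratio 4).
αS·A_cross = εσ·A_surf·T⁴  ⇒  T⁴ = αS/(ε·4σ).
T⁴ = 0.300·180/(0.11·4·5.67×10⁻⁸) = 2.165×10⁹ K⁴.
T = (2.165×10⁹)^(1/4).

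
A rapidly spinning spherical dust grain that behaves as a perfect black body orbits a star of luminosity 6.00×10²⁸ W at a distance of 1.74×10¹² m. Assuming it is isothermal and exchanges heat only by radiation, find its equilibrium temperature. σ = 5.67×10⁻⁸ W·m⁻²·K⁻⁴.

T ≈ 289 K

First find the stellar flux at distance d: S = L/(4πd²) = 6.00×10²⁸/(4π·(1.74×10¹²)²) = 1577 W/m².
For an isothermal sphere, absorbed (1−a)S·πr² = emitted σ·4πr²·T⁴, so T⁴ = (1−a)S/(4σ).
T⁴ = 1.00·1577/(4·5.67×10⁻⁸) = 6.953×10⁹ K⁴.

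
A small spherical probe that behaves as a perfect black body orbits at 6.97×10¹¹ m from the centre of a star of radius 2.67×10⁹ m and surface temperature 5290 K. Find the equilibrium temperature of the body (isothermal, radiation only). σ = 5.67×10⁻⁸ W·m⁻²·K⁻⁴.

T ≈ 232 K

The star's surface emits σT_*⁴; at distance d the flux is S = σT_*⁴(R_*/d)².
S = 5.67×10⁻⁸·(5290)⁴·(2.67×10⁹/6.97×10¹¹)² = 651.6 W/m².
For an isothermal sphere T⁴ = (1−a)S/(4σ) = 2.873×10⁹ K⁴.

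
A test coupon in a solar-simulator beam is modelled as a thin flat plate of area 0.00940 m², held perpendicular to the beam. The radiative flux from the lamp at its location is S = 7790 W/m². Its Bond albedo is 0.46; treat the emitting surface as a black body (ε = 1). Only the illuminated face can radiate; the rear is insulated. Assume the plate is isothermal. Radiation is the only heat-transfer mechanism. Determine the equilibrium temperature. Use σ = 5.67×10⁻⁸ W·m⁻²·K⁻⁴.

T ≈ 522 K

At equilibrium, absorbed power = emitted power.
Absorbing cross-section = A = 0.009400 m²; emitting surface = A = 0.009400 m² (ratio 1).
(1−a)S·A_cross = εσ·A_surf·T⁴  ⇒  T⁴ = (1−a)S/(1σ).
T⁴ = 0.540·7790/(1·5.67×10⁻⁸) = 7.419×10¹⁰ K⁴.
T = (7.419×10¹⁰)^(1/4).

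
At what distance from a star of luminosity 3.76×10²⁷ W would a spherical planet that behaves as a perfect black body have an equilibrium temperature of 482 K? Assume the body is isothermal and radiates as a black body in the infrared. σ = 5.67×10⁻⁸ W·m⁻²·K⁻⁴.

d ≈ 1.56×10¹¹ m

For an isothermal black-emitting sphere, (1−a)S·πr² = σ·4πr²·T⁴ ⇒ S = 4σT⁴/(1−a).
S = 4·5.67×10⁻⁸·(482)⁴/1.00 = 12240 W/m².
Flux falls as S = L/(4πd²), so d = √(L/(4πS)) = √(3.76×10²⁷/(4π·12240)).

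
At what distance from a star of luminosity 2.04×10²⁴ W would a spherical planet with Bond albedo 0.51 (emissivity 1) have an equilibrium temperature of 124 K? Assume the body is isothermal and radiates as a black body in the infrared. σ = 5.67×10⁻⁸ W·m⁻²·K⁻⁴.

d ≈ 3.85×10¹⁰ m

For an isothermal black-emitting sphere, (1−a)S·πr² = σ·4πr²·T⁴ ⇒ S = 4σT⁴/(1−a).
S = 4·5.67×10⁻⁸·(124)⁴/0.490 = 109.4 W/m².
Flux falls as S = L/(4πd²), so d = √(L/(4πS)) = √(2.04×10²⁴/(4π·109.4)).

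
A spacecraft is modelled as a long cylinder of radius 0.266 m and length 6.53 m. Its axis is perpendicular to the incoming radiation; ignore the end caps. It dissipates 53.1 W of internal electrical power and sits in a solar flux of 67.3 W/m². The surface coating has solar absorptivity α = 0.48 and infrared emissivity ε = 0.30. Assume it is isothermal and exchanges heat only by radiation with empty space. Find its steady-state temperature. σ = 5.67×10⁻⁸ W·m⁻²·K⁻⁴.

T ≈ 173 K

At steady state, absorbed solar power + internal power = radiated power.
Absorbed: α·S·A_cross = 0.48·67.3·3.474 = 112.2 W (cross-section 2rL).
Total input = 112.2 + 53.1 = 165.3 W.
Radiated: εσ·A_surf·T⁴ with A_surf = 2πrL = 10.91 m².
T⁴ = 165.3/(0.30·5.67×10⁻⁸·10.91) = 8.905×10⁸ K⁴.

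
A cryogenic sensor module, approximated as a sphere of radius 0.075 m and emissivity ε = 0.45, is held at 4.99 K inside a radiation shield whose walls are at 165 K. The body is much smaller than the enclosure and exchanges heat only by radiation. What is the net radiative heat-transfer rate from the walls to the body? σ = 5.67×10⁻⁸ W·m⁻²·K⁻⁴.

For a small grey body in a large enclosure: P_net = εσA(T_body⁴ − T_wall⁴).
A = 4πr² = 0.07069 m²; T_body⁴ − T_wall⁴ = 620.0 − 7.412×10⁸ = -7.412×10⁸ K⁴.
|P_net| = 0.45·5.67×10⁻⁸·0.07069·7.412×10⁸.

P_net ≈ 1.34 W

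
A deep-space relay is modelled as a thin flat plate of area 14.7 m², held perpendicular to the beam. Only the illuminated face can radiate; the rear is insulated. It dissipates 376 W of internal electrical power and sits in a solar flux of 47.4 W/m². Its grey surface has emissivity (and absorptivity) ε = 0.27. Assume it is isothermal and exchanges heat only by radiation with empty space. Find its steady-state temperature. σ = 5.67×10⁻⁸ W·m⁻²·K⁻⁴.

At steady state, absorbed solar power + internal power = radiated power.
Absorbed: α·S·A_cross = 0.27·47.4·14.70 = 188.1 W (cross-section A).
Total input = 188.1 + 376 = 564.1 W.
Radiated: εσ·A_surf·T⁴ with A_surf = A = 14.70 m².
T⁴ = 564.1/(0.27·5.67×10⁻⁸·14.70) = 2.507×10⁹ K⁴.

T ≈ 224 K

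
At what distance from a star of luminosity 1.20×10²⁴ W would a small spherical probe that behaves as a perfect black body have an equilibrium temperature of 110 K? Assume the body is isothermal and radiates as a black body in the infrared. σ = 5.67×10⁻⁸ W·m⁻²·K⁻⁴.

For an isothermal black-emitting sphere, (1−a)S·πr² = σ·4πr²·T⁴ ⇒ S = 4σT⁴/(1−a).
S = 4·5.67×10⁻⁸·(110)⁴/1.00 = 33.21 W/m².
Flux falls as S = L/(4πd²), so d = √(L/(4πS)) = √(1.20×10²⁴/(4π·33.21)).

d ≈ 5.36×10¹⁰ m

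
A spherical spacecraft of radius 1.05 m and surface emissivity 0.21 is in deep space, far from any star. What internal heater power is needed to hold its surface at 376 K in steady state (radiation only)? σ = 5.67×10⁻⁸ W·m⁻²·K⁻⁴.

P ≈ 3300 W

P = εσ·4πr²·T⁴.
4πr² = 13.85 m²; T⁴ = 1.999×10¹⁰ K⁴.
P = 0.21·5.67×10⁻⁸·13.85·1.999×10¹⁰.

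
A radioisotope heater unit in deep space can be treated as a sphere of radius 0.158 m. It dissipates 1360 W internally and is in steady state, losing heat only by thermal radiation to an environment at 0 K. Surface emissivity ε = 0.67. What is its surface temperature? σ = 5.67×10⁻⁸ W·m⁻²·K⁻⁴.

Steady state: internal power = radiated power, P = εσA T⁴.
Radiating area A = 4πr² = 0.3137 m².
T⁴ = P/(εσA) = 1360/(0.67·5.67×10⁻⁸·0.3137) = 1.141×10¹¹ K⁴.
T = (1.141×10¹¹)^(1/4).

T ≈ 581 K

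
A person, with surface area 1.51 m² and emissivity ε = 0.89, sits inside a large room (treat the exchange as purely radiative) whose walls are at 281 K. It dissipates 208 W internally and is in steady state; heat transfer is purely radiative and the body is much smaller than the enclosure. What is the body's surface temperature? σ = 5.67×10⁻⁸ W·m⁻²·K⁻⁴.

T ≈ 308 K

For a small grey body in a large enclosure, net radiated power = εσA(T⁴ − T_w⁴).
Steady state: P = εσA(T⁴ − T_w⁴) with A = 1.51 m².
T⁴ = P/(εσA) + T_w⁴ = 208/(0.89·5.67×10⁻⁸·1.510) + (281)⁴
    = 2.730×10⁹ + 6.235×10⁹ = 8.965×10⁹ K⁴.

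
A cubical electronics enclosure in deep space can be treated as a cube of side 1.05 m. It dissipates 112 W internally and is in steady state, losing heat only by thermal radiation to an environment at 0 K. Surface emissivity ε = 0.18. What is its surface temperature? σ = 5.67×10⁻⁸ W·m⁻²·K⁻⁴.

Steady state: internal power = radiated power, P = εσA T⁴.
Radiating area A = 6L² = 6.615 m².
T⁴ = P/(εσA) = 112/(0.18·5.67×10⁻⁸·6.615) = 1.659×10⁹ K⁴.
T = (1.659×10⁹)^(1/4).

T ≈ 202 K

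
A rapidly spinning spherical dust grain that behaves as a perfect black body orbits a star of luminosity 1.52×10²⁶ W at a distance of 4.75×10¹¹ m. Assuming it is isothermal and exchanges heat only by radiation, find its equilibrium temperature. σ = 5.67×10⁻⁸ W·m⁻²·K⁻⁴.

First find the stellar flux at distance d: S = L/(4πd²) = 1.52×10²⁶/(4π·(4.75×10¹¹)²) = 53.61 W/m².
For an isothermal sphere, absorbed (1−a)S·πr² = emitted σ·4πr²·T⁴, so T⁴ = (1−a)S/(4σ).
T⁴ = 1.00·53.61/(4·5.67×10⁻⁸) = 2.364×10⁸ K⁴.

T ≈ 124 K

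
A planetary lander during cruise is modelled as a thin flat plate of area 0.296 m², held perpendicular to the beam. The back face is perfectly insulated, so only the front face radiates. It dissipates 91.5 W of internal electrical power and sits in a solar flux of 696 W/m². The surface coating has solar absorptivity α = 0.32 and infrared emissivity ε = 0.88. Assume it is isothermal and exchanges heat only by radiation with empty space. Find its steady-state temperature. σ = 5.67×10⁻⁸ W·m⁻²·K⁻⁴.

T ≈ 321 K

At steady state, absorbed solar power + internal power = radiated power.
Absorbed: α·S·A_cross = 0.32·696·0.2960 = 65.93 W (cross-section A).
Total input = 65.93 + 91.5 = 157.4 W.
Radiated: εσ·A_surf·T⁴ with A_surf = A = 0.2960 m².
T⁴ = 157.4/(0.88·5.67×10⁻⁸·0.2960) = 1.066×10¹⁰ K⁴.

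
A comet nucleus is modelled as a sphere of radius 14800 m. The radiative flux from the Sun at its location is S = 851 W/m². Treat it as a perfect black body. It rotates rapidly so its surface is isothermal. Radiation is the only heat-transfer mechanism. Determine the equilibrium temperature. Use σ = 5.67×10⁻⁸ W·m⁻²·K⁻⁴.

T ≈ 247 K

At equilibrium, absorbed power = emitted power.
Absorbing cross-section = πr² = 6.881×10⁸ m²; emitting surface = 4πr² = 2.753×10⁹ m² (ratio 4).
S·A_cross = εσ·A_surf·T⁴  ⇒  T⁴ = S/(4σ).
T⁴ = 1.00·851/(4·5.67×10⁻⁸) = 3.752×10⁹ K⁴.
T = (3.752×10⁹)^(1/4).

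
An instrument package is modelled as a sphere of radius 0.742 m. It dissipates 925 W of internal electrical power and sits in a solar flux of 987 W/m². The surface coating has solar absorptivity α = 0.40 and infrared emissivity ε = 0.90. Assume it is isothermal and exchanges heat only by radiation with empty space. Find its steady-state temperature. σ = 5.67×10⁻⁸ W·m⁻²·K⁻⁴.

T ≈ 260 K

At steady state, absorbed solar power + internal power = radiated power.
Absorbed: α·S·A_cross = 0.40·987·1.730 = 682.9 W (cross-section πr²).
Total input = 682.9 + 925 = 1608 W.
Radiated: εσ·A_surf·T⁴ with A_surf = 4πr² = 6.919 m².
T⁴ = 1608/(0.90·5.67×10⁻⁸·6.919) = 4.554×10⁹ K⁴.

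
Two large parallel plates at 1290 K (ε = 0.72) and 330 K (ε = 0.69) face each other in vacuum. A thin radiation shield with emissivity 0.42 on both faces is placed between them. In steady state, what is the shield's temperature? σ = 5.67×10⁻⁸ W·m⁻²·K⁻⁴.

In steady state the net flux on the hot side equals that on the cold side.
σ(T₁⁴−T_s⁴)/D₁ = σ(T_s⁴−T₂⁴)/D₂, with D₁ = 1/ε₁+1/ε_s−1 = 2.770, D₂ = 1/ε_s+1/ε₂−1 = 2.830.
Solve for T_s⁴: T_s⁴ = (D₂·T₁⁴ + D₁·T₂⁴)/(D₁+D₂) = 1.405×10¹² K⁴.

T_s ≈ 1090 K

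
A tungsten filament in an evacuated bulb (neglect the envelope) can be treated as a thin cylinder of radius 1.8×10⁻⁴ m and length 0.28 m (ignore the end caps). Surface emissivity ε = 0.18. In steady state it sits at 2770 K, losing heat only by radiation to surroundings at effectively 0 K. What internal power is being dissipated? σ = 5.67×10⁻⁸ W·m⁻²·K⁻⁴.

Steady state: P = εσA T⁴.
A = 2πrL = 3.167×10⁻⁴ m²; T⁴ = (2770)⁴ = 5.887×10¹³ K⁴.
P = 0.18 × 5.67×10⁻⁸ × 3.167×10⁻⁴ × 5.887×10¹³.

P ≈ 190 W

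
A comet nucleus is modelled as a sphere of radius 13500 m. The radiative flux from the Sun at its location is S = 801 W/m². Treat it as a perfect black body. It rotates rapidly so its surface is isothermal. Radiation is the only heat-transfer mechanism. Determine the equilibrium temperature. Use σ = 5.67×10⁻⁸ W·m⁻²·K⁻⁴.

At equilibrium, absorbed power = emitted power.
Absorbing cross-section = πr² = 5.726×10⁸ m²; emitting surface = 4πr² = 2.290×10⁹ m² (ratio 4).
S·A_cross = εσ·A_surf·T⁴  ⇒  T⁴ = S/(4σ).
T⁴ = 1.00·801/(4·5.67×10⁻⁸) = 3.532×10⁹ K⁴.
T = (3.532×10⁹)^(1/4).

T ≈ 244 K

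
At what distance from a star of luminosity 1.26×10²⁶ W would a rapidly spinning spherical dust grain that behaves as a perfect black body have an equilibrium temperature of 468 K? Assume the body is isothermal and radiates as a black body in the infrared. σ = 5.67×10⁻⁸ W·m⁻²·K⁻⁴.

d ≈ 3.04×10¹⁰ m

For an isothermal black-emitting sphere, (1−a)S·πr² = σ·4πr²·T⁴ ⇒ S = 4σT⁴/(1−a).
S = 4·5.67×10⁻⁸·(468)⁴/1.00 = 10880 W/m².
Flux falls as S = L/(4πd²), so d = √(L/(4πS)) = √(1.26×10²⁶/(4π·10880)).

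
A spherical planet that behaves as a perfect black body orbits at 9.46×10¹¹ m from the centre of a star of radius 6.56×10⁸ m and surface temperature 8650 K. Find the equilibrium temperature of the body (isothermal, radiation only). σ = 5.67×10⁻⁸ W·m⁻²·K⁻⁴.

The star's surface emits σT_*⁴; at distance d the flux is S = σT_*⁴(R_*/d)².
S = 5.67×10⁻⁸·(8650)⁴·(6.56×10⁸/9.46×10¹¹)² = 152.6 W/m².
For an isothermal sphere T⁴ = (1−a)S/(4σ) = 6.730×10⁸ K⁴.

T ≈ 161 K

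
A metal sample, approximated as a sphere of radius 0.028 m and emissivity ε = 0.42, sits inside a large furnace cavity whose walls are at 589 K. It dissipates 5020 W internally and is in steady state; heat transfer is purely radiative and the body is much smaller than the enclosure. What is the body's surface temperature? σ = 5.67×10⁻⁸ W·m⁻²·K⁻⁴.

T ≈ 2150 K

For a small grey body in a large enclosure, net radiated power = εσA(T⁴ − T_w⁴).
Steady state: P = εσA(T⁴ − T_w⁴) with A = 4πr² = 0.009852 m².
T⁴ = P/(εσA) + T_w⁴ = 5020/(0.42·5.67×10⁻⁸·0.009852) + (589)⁴
    = 2.140×10¹³ + 1.204×10¹¹ = 2.152×10¹³ K⁴.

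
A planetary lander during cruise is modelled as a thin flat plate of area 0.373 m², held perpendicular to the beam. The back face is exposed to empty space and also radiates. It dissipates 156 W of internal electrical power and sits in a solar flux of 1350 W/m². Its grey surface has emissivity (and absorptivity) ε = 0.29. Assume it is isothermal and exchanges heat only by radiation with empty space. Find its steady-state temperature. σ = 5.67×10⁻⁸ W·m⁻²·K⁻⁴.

T ≈ 396 K

At steady state, absorbed solar power + internal power = radiated power.
Absorbed: α·S·A_cross = 0.29·1350·0.3730 = 146.0 W (cross-section A).
Total input = 146.0 + 156 = 302.0 W.
Radiated: εσ·A_surf·T⁴ with A_surf = 2A = 0.7460 m².
T⁴ = 302.0/(0.29·5.67×10⁻⁸·0.7460) = 2.462×10¹⁰ K⁴.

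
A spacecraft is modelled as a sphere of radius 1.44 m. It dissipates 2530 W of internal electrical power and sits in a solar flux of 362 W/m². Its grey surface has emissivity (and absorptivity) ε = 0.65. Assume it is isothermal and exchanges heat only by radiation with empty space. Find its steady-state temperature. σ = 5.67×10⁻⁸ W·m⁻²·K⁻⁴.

At steady state, absorbed solar power + internal power = radiated power.
Absorbed: α·S·A_cross = 0.65·362·6.514 = 1533 W (cross-section πr²).
Total input = 1533 + 2530 = 4063 W.
Radiated: εσ·A_surf·T⁴ with A_surf = 4πr² = 26.06 m².
T⁴ = 4063/(0.65·5.67×10⁻⁸·26.06) = 4.231×10⁹ K⁴.

T ≈ 255 K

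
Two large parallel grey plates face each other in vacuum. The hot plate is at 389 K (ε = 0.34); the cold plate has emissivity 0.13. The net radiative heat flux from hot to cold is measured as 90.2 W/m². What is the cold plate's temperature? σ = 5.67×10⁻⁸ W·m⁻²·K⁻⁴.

q = σ(T₁⁴ − T₂⁴)/(1/ε₁ + 1/ε₂ − 1); denominator = 9.633.
T₂⁴ = T₁⁴ − q·(1/ε₁+1/ε₂−1)/σ = 2.290×10¹⁰ − 90.2·9.633/5.67×10⁻⁸
    = 7.573×10⁹ K⁴.

T₂ ≈ 295 K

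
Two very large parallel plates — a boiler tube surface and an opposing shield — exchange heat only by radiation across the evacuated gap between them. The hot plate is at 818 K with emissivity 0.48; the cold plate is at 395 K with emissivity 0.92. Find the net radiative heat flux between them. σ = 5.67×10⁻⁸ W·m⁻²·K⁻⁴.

q ≈ 11100 W/m²

For two infinite grey parallel plates, q = σ(T₁⁴ − T₂⁴)/(1/ε₁ + 1/ε₂ − 1).
T₁⁴ − T₂⁴ = 4.477×10¹¹ − 2.434×10¹⁰ = 4.234×10¹¹ K⁴.
1/ε₁ + 1/ε₂ − 1 = 2.083 + 1.087 − 1 = 2.170.
q = 5.67×10⁻⁸ × 4.234×10¹¹ / 2.170.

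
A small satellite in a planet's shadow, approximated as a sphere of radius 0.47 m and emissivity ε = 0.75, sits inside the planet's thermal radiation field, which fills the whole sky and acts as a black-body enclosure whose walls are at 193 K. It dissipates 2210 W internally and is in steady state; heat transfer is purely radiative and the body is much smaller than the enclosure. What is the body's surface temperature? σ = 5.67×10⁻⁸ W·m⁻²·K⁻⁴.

For a small grey body in a large enclosure, net radiated power = εσA(T⁴ − T_w⁴).
Steady state: P = εσA(T⁴ − T_w⁴) with A = 4πr² = 2.776 m².
T⁴ = P/(εσA) + T_w⁴ = 2210/(0.75·5.67×10⁻⁸·2.776) + (193)⁴
    = 1.872×10¹⁰ + 1.387×10⁹ = 2.011×10¹⁰ K⁴.

T ≈ 377 K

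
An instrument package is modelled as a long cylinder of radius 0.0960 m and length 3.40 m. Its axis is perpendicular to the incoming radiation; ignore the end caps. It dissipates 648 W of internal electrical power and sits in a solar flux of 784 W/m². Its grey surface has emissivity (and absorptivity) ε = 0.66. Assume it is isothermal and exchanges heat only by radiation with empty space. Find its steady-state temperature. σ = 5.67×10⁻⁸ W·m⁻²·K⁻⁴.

T ≈ 337 K

At steady state, absorbed solar power + internal power = radiated power.
Absorbed: α·S·A_cross = 0.66·784·0.6528 = 337.8 W (cross-section 2rL).
Total input = 337.8 + 648 = 985.8 W.
Radiated: εσ·A_surf·T⁴ with A_surf = 2πrL = 2.051 m².
T⁴ = 985.8/(0.66·5.67×10⁻⁸·2.051) = 1.284×10¹⁰ K⁴.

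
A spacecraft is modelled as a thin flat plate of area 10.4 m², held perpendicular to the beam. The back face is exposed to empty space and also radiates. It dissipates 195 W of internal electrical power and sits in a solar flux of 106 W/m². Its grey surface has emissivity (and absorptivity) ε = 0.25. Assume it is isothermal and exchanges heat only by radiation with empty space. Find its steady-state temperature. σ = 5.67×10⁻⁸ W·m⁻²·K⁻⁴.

At steady state, absorbed solar power + internal power = radiated power.
Absorbed: α·S·A_cross = 0.25·106·10.40 = 275.6 W (cross-section A).
Total input = 275.6 + 195 = 470.6 W.
Radiated: εσ·A_surf·T⁴ with A_surf = 2A = 20.80 m².
T⁴ = 470.6/(0.25·5.67×10⁻⁸·20.80) = 1.596×10⁹ K⁴.

T ≈ 200 K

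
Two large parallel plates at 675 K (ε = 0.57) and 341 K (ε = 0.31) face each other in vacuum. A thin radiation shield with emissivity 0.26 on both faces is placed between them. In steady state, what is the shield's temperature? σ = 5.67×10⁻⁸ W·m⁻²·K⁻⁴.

T_s ≈ 593 K

In steady state the net flux on the hot side equals that on the cold side.
σ(T₁⁴−T_s⁴)/D₁ = σ(T_s⁴−T₂⁴)/D₂, with D₁ = 1/ε₁+1/ε_s−1 = 4.601, D₂ = 1/ε_s+1/ε₂−1 = 6.072.
Solve for T_s⁴: T_s⁴ = (D₂·T₁⁴ + D₁·T₂⁴)/(D₁+D₂) = 1.239×10¹¹ K⁴.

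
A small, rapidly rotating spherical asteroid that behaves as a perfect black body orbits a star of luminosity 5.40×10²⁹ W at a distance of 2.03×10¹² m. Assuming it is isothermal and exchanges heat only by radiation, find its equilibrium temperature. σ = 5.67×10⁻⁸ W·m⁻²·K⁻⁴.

T ≈ 463 K

First find the stellar flux at distance d: S = L/(4πd²) = 5.40×10²⁹/(4π·(2.03×10¹²)²) = 10430 W/m².
For an isothermal sphere, absorbed (1−a)S·πr² = emitted σ·4πr²·T⁴, so T⁴ = (1−a)S/(4σ).
T⁴ = 1.00·10430/(4·5.67×10⁻⁸) = 4.598×10¹⁰ K⁴.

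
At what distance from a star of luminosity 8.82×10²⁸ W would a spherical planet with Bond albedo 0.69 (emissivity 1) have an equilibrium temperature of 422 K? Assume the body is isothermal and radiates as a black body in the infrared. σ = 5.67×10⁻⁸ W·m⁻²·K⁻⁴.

For an isothermal black-emitting sphere, (1−a)S·πr² = σ·4πr²·T⁴ ⇒ S = 4σT⁴/(1−a).
S = 4·5.67×10⁻⁸·(422)⁴/0.310 = 23200 W/m².
Flux falls as S = L/(4πd²), so d = √(L/(4πS)) = √(8.82×10²⁸/(4π·23200)).

d ≈ 5.50×10¹¹ m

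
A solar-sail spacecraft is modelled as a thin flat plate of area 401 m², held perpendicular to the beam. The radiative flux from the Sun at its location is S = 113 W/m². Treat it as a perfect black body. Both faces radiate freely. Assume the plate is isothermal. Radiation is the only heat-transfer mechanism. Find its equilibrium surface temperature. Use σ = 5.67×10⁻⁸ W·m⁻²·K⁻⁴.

T ≈ 178 K

At equilibrium, absorbed power = emitted power.
Absorbing cross-section = A = 401.0 m²; emitting surface = 2A = 802.0 m² (ratio 2).
S·A_cross = εσ·A_surf·T⁴  ⇒  T⁴ = S/(2σ).
T⁴ = 1.00·113/(2·5.67×10⁻⁸) = 9.965×10⁸ K⁴.
T = (9.965×10⁸)^(1/4).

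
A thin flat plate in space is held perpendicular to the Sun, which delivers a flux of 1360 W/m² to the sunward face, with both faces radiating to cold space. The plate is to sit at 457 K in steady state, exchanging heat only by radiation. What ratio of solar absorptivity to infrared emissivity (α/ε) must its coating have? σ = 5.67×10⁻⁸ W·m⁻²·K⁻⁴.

Balance: αS·A = εσ·2A·T⁴ ⇒ α/ε = 2σT⁴/S.
α/ε = 2·5.67×10⁻⁸·(457)⁴/1360 = 2·5.67×10⁻⁸·4.362×10¹⁰/1360.

α/ε ≈ 3.64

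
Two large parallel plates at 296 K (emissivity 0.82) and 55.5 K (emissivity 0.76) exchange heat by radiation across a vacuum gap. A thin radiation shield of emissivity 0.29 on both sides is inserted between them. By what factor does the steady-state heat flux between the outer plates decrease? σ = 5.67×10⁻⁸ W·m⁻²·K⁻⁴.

Without shield: q₀ = σΔ(T⁴)/(1/ε₁+1/ε₂−1) with denominator 1.535.
With shield the two gaps are in series; the resistances add: (1/ε₁+1/ε_s−1)+(1/ε_s+1/ε₂−1) = 3.668+3.764 = 7.432.
Heat-flux ratio q₀/q = 7.432/1.535.

factor ≈ 4.84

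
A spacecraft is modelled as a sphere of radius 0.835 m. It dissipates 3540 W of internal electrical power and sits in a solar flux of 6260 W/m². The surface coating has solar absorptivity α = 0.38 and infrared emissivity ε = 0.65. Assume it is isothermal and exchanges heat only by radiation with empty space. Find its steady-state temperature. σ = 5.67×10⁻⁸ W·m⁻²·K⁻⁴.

T ≈ 406 K

At steady state, absorbed solar power + internal power = radiated power.
Absorbed: α·S·A_cross = 0.38·6260·2.190 = 5211 W (cross-section πr²).
Total input = 5211 + 3540 = 8751 W.
Radiated: εσ·A_surf·T⁴ with A_surf = 4πr² = 8.762 m².
T⁴ = 8751/(0.65·5.67×10⁻⁸·8.762) = 2.710×10¹⁰ K⁴.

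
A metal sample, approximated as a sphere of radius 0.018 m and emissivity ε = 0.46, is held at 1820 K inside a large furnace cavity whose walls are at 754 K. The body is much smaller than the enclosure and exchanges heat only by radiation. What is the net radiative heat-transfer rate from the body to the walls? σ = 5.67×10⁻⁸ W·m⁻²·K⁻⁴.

P_net ≈ 1130 W

For a small grey body in a large enclosure: P_net = εσA(T_body⁴ − T_wall⁴).
A = 4πr² = 0.004072 m²; T_body⁴ − T_wall⁴ = 1.097×10¹³ − 3.232×10¹¹ = 1.065×10¹³ K⁴.
|P_net| = 0.46·5.67×10⁻⁸·0.004072·1.065×10¹³.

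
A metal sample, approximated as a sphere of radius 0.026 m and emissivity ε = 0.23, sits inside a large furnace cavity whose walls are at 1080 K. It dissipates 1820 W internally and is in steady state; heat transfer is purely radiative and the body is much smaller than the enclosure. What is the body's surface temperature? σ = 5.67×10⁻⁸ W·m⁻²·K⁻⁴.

T ≈ 2050 K

For a small grey body in a large enclosure, net radiated power = εσA(T⁴ − T_w⁴).
Steady state: P = εσA(T⁴ − T_w⁴) with A = 4πr² = 0.008495 m².
T⁴ = P/(εσA) + T_w⁴ = 1820/(0.23·5.67×10⁻⁸·0.008495) + (1080)⁴
    = 1.643×10¹³ + 1.360×10¹² = 1.779×10¹³ K⁴.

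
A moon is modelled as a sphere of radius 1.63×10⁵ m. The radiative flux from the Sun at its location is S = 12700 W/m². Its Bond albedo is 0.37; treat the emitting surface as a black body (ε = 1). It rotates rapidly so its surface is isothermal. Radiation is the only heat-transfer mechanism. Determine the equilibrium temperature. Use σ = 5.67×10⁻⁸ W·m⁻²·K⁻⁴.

T ≈ 433 K

At equilibrium, absorbed power = emitted power.
Absorbing cross-section = πr² = 8.347×10¹⁰ m²; emitting surface = 4πr² = 3.339×10¹¹ m² (ratio 4).
(1−a)S·A_cross = εσ·A_surf·T⁴  ⇒  T⁴ = (1−a)S/(4σ).
T⁴ = 0.630·12700/(4·5.67×10⁻⁸) = 3.528×10¹⁰ K⁴.
T = (3.528×10¹⁰)^(1/4).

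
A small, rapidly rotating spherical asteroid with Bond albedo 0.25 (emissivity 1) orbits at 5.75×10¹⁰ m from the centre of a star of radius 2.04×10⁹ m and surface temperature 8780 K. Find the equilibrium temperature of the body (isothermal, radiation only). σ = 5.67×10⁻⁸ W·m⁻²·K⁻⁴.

T ≈ 1090 K

The star's surface emits σT_*⁴; at distance d the flux is S = σT_*⁴(R_*/d)².
S = 5.67×10⁻⁸·(8780)⁴·(2.04×10⁹/5.75×10¹⁰)² = 4.241×10⁵ W/m².
For an isothermal sphere T⁴ = (1−a)S/(4σ) = 1.403×10¹² K⁴.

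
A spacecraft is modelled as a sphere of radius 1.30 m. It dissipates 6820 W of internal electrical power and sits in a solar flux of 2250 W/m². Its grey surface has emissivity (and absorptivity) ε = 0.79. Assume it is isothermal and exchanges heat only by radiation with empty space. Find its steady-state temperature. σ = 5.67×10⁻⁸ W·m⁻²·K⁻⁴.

At steady state, absorbed solar power + internal power = radiated power.
Absorbed: α·S·A_cross = 0.79·2250·5.309 = 9437 W (cross-section πr²).
Total input = 9437 + 6820 = 16260 W.
Radiated: εσ·A_surf·T⁴ with A_surf = 4πr² = 21.24 m².
T⁴ = 16260/(0.79·5.67×10⁻⁸·21.24) = 1.709×10¹⁰ K⁴.

T ≈ 362 K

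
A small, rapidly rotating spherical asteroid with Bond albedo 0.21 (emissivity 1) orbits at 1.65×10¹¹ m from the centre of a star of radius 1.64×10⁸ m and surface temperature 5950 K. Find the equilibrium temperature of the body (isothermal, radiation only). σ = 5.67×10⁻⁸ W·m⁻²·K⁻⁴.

T ≈ 125 K

The star's surface emits σT_*⁴; at distance d the flux is S = σT_*⁴(R_*/d)².
S = 5.67×10⁻⁸·(5950)⁴·(1.64×10⁸/1.65×10¹¹)² = 70.21 W/m².
For an isothermal sphere T⁴ = (1−a)S/(4σ) = 2.445×10⁸ K⁴.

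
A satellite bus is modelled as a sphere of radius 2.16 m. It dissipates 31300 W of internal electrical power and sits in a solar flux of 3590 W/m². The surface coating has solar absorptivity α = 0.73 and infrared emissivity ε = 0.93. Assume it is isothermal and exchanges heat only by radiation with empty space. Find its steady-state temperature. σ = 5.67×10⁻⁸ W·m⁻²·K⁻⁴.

T ≈ 388 K

At steady state, absorbed solar power + internal power = radiated power.
Absorbed: α·S·A_cross = 0.73·3590·14.66 = 38410 W (cross-section πr²).
Total input = 38410 + 31300 = 69710 W.
Radiated: εσ·A_surf·T⁴ with A_surf = 4πr² = 58.63 m².
T⁴ = 69710/(0.93·5.67×10⁻⁸·58.63) = 2.255×10¹⁰ K⁴.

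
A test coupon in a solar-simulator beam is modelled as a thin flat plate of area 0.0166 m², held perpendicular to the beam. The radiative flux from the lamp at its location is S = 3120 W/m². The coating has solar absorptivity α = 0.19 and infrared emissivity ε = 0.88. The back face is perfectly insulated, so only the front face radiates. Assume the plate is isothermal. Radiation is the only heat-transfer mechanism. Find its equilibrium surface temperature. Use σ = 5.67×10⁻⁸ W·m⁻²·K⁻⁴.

T ≈ 330 K

At equilibrium, absorbed power = emitted power.
Absorbing cross-section = A = 0.01660 m²; emitting surface = A = 0.01660 m² (ratio 1).
αS·A_cross = εσ·A_surf·T⁴  ⇒  T⁴ = αS/(ε·1σ).
T⁴ = 0.190·3120/(0.88·1·5.67×10⁻⁸) = 1.188×10¹⁰ K⁴.
T = (1.188×10¹⁰)^(1/4).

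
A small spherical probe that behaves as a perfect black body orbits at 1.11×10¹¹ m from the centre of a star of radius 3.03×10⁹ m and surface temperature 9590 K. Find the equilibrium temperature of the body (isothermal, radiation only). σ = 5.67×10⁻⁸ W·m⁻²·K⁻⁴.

The star's surface emits σT_*⁴; at distance d the flux is S = σT_*⁴(R_*/d)².
S = 5.67×10⁻⁸·(9590)⁴·(3.03×10⁹/1.11×10¹¹)² = 3.574×10⁵ W/m².
For an isothermal sphere T⁴ = (1−a)S/(4σ) = 1.576×10¹² K⁴.

T ≈ 1120 K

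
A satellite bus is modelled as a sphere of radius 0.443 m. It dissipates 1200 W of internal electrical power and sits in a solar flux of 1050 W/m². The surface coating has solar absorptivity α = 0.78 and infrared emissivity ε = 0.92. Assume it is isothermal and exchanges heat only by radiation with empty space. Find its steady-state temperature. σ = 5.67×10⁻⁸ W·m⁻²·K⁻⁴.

T ≈ 339 K

At steady state, absorbed solar power + internal power = radiated power.
Absorbed: α·S·A_cross = 0.78·1050·0.6165 = 504.9 W (cross-section πr²).
Total input = 504.9 + 1200 = 1705 W.
Radiated: εσ·A_surf·T⁴ with A_surf = 4πr² = 2.466 m².
T⁴ = 1705/(0.92·5.67×10⁻⁸·2.466) = 1.325×10¹⁰ K⁴.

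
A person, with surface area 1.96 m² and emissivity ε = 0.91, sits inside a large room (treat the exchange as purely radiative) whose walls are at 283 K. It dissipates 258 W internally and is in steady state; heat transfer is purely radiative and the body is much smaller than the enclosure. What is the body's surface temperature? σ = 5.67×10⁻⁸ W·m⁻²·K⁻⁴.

For a small grey body in a large enclosure, net radiated power = εσA(T⁴ − T_w⁴).
Steady state: P = εσA(T⁴ − T_w⁴) with A = 1.96 m².
T⁴ = P/(εσA) + T_w⁴ = 258/(0.91·5.67×10⁻⁸·1.960) + (283)⁴
    = 2.551×10⁹ + 6.414×10⁹ = 8.965×10⁹ K⁴.

T ≈ 308 K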